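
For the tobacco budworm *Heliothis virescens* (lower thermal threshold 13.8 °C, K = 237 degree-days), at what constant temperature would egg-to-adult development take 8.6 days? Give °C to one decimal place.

41.4 °C

Required daily accumulation = 237 / 8.6 = 27.558 DD/day.
T = T_base + 27.558 = 13.8 + 27.558 = 41.358 ≈ 41.4 °C.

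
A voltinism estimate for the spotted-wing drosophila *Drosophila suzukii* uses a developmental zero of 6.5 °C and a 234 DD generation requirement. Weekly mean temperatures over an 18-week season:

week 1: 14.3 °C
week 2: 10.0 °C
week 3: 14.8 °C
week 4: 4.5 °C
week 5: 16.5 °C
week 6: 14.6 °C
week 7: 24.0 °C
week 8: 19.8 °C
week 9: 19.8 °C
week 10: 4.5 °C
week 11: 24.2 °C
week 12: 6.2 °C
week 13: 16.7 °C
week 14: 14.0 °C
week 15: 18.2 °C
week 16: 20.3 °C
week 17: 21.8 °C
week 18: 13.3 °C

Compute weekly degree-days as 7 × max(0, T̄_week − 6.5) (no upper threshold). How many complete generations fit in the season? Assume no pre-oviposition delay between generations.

4 generations

Weekly DD (7 × max(0, T̄ − 6.5)): 54.6, 24.5, 58.1, 0.0, 70.0, 56.7, 122.5, 93.1, 93.1, 0.0, 123.9, 0.0, 71.4, 52.5, 81.9, 96.6, 107.1, 47.6.
Season total = 1153.6 DD.
Complete generations = ⌊1153.6 / 234⌋ = 4.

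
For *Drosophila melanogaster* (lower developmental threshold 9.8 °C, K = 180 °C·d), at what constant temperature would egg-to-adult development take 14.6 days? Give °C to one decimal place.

Required daily accumulation = 180 / 14.6 = 12.329 DD/day.
T = T_base + 12.329 = 9.8 + 12.329 = 22.129 ≈ 22.1 °C.

22.1 °C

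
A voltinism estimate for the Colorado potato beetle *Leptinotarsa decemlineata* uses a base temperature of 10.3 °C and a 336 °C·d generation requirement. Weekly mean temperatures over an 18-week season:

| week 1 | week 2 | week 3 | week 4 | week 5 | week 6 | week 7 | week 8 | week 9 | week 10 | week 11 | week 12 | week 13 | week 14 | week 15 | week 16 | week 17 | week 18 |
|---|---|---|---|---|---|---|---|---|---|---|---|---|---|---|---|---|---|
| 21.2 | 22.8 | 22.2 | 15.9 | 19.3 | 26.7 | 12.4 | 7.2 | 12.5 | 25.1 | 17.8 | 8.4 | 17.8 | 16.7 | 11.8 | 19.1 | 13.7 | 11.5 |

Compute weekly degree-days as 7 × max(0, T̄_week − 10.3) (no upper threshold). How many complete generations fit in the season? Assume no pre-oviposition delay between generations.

Weekly DD (7 × max(0, T̄ − 10.3)): 76.3, 87.5, 83.3, 39.2, 63.0, 114.8, 14.7, 0.0, 15.4, 103.6, 52.5, 0.0, 52.5, 44.8, 10.5, 61.6, 23.8, 8.4.
Season total = 851.9 DD.
Complete generations = ⌊851.9 / 336⌋ = 2.

2 generations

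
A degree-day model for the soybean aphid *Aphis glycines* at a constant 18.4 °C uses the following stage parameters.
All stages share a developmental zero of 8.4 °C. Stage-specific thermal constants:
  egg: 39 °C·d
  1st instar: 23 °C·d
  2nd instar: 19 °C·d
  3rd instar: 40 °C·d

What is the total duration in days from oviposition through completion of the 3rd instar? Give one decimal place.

12.1 days

Daily accumulation at 18.4 °C = 18.4 − 8.4 = 10.0 DD/day.
Total K = 39 + 23 + 19 + 40 = 121 DD.
Total duration = 121 / 10.0 = 12.100 ≈ 12.1 days.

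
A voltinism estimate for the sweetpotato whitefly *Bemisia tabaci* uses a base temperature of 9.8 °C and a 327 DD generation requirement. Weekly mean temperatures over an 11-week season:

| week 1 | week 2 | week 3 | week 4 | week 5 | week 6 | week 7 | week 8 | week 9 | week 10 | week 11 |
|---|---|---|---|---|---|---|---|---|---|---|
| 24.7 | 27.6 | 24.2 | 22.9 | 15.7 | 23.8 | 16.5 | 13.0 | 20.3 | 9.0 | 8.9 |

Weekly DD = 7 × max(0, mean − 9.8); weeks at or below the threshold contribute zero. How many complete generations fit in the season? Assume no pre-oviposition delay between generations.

Weekly DD (7 × max(0, T̄ − 9.8)): 104.3, 124.6, 100.8, 91.7, 41.3, 98.0, 46.9, 22.4, 73.5, 0.0, 0.0.
Season total = 703.5 DD.
Complete generations = ⌊703.5 / 327⌋ = 2.

2 generations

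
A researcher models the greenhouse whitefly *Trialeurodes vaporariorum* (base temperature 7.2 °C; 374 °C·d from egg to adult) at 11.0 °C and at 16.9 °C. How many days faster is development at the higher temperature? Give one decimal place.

At 11.0 °C: 374 / (11.0 − 7.2) = 374 / 3.8 = 98.421 d.
At 16.9 °C: 374 / (16.9 − 7.2) = 374 / 9.7 = 38.557 d.
Difference = |98.421 − 38.557| = 59.864 ≈ 59.9 days.

59.9 days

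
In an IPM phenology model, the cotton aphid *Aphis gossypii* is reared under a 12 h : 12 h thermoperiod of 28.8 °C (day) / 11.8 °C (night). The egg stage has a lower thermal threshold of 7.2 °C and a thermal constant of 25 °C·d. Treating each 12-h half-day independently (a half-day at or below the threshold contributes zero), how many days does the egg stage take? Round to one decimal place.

1.9 days

Day half: max(0, 28.8 − 7.2) × 0.5 = 21.6 × 0.5 = 10.80 DD.
Night half: max(0, 11.8 − 7.2) × 0.5 = 4.6 × 0.5 = 2.30 DD.
Per 24 h: 13.10 DD/day.
Duration = 25 / 13.10 = 1.908 ≈ 1.9 days.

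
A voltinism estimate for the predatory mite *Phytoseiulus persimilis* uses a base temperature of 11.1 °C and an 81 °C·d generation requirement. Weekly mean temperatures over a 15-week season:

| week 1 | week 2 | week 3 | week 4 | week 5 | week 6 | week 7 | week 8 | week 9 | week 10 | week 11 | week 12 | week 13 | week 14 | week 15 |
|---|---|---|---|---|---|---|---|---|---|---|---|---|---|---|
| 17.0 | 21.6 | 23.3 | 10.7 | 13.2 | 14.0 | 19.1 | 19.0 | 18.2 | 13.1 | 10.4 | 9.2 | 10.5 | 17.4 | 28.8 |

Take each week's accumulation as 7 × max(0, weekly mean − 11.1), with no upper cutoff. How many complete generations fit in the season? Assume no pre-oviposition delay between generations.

Weekly DD (7 × max(0, T̄ − 11.1)): 41.3, 73.5, 85.4, 0.0, 14.7, 20.3, 56.0, 55.3, 49.7, 14.0, 0.0, 0.0, 0.0, 44.1, 123.9.
Season total = 578.2 DD.
Complete generations = ⌊578.2 / 81⌋ = 7.

7 generations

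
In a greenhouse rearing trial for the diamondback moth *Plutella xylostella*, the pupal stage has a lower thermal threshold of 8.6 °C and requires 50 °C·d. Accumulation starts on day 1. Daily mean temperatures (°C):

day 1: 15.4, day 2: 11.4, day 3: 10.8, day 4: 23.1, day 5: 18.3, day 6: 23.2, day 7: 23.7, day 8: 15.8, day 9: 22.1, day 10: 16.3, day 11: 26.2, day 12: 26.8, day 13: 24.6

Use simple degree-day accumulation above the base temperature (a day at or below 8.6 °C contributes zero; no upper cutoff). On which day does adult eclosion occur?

day 6

Daily DD above 8.6 °C: 6.8, 2.8, 2.2, 14.5, 9.7, 14.6, 15.1, 7.2, 13.5, 7.7, 17.6, 18.2, 16.0.
Cumulative: 6.8, 9.6, 11.8, 26.3, 36.0, 50.6, 65.7, 72.9, 86.4, 94.1, 111.7, 129.9, 145.9.
The total first reaches 50 DD on day 6.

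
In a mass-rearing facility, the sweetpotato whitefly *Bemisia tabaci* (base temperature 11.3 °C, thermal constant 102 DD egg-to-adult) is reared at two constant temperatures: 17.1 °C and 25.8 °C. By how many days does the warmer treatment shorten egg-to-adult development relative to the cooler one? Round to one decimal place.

10.6 days

At 17.1 °C: 102 / (17.1 − 11.3) = 102 / 5.8 = 17.586 d.
At 25.8 °C: 102 / (25.8 − 11.3) = 102 / 14.5 = 7.034 d.
Difference = |17.586 − 7.034| = 10.552 ≈ 10.6 days.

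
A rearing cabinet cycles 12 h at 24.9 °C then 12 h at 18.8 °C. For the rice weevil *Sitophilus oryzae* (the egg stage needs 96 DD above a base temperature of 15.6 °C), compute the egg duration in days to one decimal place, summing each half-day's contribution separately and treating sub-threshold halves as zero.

15.4 days

Day half: max(0, 24.9 − 15.6) × 0.5 = 9.3 × 0.5 = 4.65 DD.
Night half: max(0, 18.8 − 15.6) × 0.5 = 3.2 × 0.5 = 1.60 DD.
Per 24 h: 6.25 DD/day.
Duration = 96 / 6.25 = 15.360 ≈ 15.4 days.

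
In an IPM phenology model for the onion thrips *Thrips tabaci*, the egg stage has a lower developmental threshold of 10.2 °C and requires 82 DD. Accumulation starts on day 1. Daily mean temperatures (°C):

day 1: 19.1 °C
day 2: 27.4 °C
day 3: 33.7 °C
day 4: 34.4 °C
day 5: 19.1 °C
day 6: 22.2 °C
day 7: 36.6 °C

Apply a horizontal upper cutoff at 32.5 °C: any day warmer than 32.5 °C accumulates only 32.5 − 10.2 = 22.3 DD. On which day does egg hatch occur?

day 6

Daily DD above 10.2 °C (capped at 22.3): 8.9, 17.2, 22.3, 22.3, 8.9, 12.0, 22.3.
Cumulative: 8.9, 26.1, 48.4, 70.7, 79.6, 91.6, 113.9.
The total first reaches 82 DD on day 6.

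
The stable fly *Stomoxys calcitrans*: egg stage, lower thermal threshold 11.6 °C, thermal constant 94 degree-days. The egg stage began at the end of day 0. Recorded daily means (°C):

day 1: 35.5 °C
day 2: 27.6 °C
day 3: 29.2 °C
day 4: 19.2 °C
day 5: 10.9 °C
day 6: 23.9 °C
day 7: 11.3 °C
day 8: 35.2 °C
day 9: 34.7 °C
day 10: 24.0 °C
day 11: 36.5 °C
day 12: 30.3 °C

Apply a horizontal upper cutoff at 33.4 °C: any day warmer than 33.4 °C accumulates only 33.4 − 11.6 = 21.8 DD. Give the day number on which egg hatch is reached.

day 8

Daily DD above 11.6 °C (capped at 21.8): 21.8, 16.0, 17.6, 7.6, 0.0, 12.3, 0.0, 21.8, 21.8, 12.4, 21.8, 18.7.
Cumulative: 21.8, 37.8, 55.4, 63.0, 63.0, 75.3, 75.3, 97.1, 118.9, 131.3, 153.1, 171.8.
The total first reaches 94 DD on day 8.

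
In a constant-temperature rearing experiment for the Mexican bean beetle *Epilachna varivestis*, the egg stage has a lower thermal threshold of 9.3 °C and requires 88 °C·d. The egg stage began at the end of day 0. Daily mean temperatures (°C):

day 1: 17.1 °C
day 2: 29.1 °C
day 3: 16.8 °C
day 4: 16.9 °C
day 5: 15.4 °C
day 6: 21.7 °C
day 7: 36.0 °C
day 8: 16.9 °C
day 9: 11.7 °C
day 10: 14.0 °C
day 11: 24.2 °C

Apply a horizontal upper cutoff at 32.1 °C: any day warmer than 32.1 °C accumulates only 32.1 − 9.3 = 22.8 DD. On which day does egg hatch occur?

day 8

Daily DD above 9.3 °C (capped at 22.8): 7.8, 19.8, 7.5, 7.6, 6.1, 12.4, 22.8, 7.6, 2.4, 4.7, 14.9.
Cumulative: 7.8, 27.6, 35.1, 42.7, 48.8, 61.2, 84.0, 91.6, 94.0, 98.7, 113.6.
The total first reaches 88 DD on day 8.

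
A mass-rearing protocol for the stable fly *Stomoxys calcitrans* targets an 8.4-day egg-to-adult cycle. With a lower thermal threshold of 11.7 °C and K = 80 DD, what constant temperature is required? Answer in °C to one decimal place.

Required daily accumulation = 80 / 8.4 = 9.524 DD/day.
T = T_base + 9.524 = 11.7 + 9.524 = 21.224 ≈ 21.2 °C.

21.2 °C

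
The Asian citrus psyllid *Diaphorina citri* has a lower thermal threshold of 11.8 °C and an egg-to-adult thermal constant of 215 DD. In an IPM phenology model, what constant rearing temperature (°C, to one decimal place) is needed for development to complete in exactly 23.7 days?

Required daily accumulation = 215 / 23.7 = 9.072 DD/day.
T = T_base + 9.072 = 11.8 + 9.072 = 20.872 ≈ 20.9 °C.

20.9 °C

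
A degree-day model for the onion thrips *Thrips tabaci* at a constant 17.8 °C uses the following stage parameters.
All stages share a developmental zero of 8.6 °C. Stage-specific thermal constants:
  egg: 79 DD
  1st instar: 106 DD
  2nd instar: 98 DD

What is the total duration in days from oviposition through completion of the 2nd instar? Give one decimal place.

Daily accumulation at 17.8 °C = 17.8 − 8.6 = 9.2 DD/day.
Total K = 79 + 106 + 98 = 283 DD.
Total duration = 283 / 9.2 = 30.761 ≈ 30.8 days.

30.8 days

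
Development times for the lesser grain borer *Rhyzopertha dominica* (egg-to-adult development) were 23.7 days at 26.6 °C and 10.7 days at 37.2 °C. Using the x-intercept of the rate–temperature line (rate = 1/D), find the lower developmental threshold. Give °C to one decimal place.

17.9 °C

Linear rate model ⇒ the product D·(T − T_b) is constant across temperatures.
23.7·(26.6 − T_b) = 10.7·(37.2 − T_b)
T_b = (23.7·26.6 − 10.7·37.2) / (23.7 − 10.7) = 232.38 / 13.0 = 17.875 °C ≈ 17.9 °C.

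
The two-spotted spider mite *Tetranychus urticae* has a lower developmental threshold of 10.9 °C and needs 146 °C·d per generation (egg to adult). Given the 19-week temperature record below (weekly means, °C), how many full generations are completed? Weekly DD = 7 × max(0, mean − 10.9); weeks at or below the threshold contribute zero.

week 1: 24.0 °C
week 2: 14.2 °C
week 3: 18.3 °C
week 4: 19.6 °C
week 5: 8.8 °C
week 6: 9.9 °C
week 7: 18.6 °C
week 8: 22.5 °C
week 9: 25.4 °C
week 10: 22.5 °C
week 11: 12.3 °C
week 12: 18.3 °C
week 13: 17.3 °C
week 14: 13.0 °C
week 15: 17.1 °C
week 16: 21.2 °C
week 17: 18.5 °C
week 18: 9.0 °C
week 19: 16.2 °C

5 generations

Weekly DD (7 × max(0, T̄ − 10.9)): 91.7, 23.1, 51.8, 60.9, 0.0, 0.0, 53.9, 81.2, 101.5, 81.2, 9.8, 51.8, 44.8, 14.7, 43.4, 72.1, 53.2, 0.0, 37.1.
Season total = 872.2 DD.
Complete generations = ⌊872.2 / 146⌋ = 5.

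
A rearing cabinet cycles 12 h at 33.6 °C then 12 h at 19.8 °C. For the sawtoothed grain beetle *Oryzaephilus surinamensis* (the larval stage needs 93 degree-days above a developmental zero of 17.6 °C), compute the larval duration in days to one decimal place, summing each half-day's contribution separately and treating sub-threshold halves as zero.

10.2 days

Day half: max(0, 33.6 − 17.6) × 0.5 = 16.0 × 0.5 = 8.00 DD.
Night half: max(0, 19.8 − 17.6) × 0.5 = 2.2 × 0.5 = 1.10 DD.
Per 24 h: 9.10 DD/day.
Duration = 93 / 9.10 = 10.220 ≈ 10.2 days.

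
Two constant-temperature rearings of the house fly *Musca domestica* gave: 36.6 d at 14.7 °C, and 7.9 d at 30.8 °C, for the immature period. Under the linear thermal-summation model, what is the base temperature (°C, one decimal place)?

10.3 °C

Linear rate model ⇒ the product D·(T − T_b) is constant across temperatures.
36.6·(14.7 − T_b) = 7.9·(30.8 − T_b)
T_b = (36.6·14.7 − 7.9·30.8) / (36.6 − 7.9) = 294.70 / 28.7 = 10.268 °C ≈ 10.3 °C.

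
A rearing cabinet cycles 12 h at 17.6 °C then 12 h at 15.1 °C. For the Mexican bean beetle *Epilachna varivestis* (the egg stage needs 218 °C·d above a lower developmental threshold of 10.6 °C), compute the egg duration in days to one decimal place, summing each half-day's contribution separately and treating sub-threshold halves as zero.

Day half: max(0, 17.6 − 10.6) × 0.5 = 7.0 × 0.5 = 3.50 DD.
Night half: max(0, 15.1 − 10.6) × 0.5 = 4.5 × 0.5 = 2.25 DD.
Per 24 h: 5.75 DD/day.
Duration = 218 / 5.75 = 37.913 ≈ 37.9 days.

37.9 days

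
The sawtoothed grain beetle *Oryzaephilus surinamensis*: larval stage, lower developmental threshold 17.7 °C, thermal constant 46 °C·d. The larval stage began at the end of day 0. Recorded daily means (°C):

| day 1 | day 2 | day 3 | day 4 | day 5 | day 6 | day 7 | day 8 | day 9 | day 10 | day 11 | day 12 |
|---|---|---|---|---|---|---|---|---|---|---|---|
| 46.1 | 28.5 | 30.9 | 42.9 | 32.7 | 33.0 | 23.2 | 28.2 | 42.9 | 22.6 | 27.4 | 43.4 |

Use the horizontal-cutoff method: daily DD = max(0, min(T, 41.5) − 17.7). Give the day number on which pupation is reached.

day 3

Daily DD above 17.7 °C (capped at 23.8): 23.8, 10.8, 13.2, 23.8, 15.0, 15.3, 5.5, 10.5, 23.8, 4.9, 9.7, 23.8.
Cumulative: 23.8, 34.6, 47.8, 71.6, 86.6, 101.9, 107.4, 117.9, 141.7, 146.6, 156.3, 180.1.
The total first reaches 46 DD on day 3.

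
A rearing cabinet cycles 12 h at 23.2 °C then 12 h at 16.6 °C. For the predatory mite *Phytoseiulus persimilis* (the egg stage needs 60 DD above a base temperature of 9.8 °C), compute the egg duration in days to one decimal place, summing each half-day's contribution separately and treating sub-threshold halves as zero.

Day half: max(0, 23.2 − 9.8) × 0.5 = 13.4 × 0.5 = 6.70 DD.
Night half: max(0, 16.6 − 9.8) × 0.5 = 6.8 × 0.5 = 3.40 DD.
Per 24 h: 10.10 DD/day.
Duration = 60 / 10.10 = 5.941 ≈ 5.9 days.

5.9 days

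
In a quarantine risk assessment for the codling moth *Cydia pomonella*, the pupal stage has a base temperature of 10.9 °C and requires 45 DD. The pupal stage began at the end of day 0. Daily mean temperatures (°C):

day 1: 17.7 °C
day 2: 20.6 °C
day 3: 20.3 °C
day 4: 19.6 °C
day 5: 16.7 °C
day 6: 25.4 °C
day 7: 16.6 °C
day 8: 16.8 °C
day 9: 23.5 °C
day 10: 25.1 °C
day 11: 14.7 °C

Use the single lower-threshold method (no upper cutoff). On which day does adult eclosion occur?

Daily DD above 10.9 °C: 6.8, 9.7, 9.4, 8.7, 5.8, 14.5, 5.7, 5.9, 12.6, 14.2, 3.8.
Cumulative: 6.8, 16.5, 25.9, 34.6, 40.4, 54.9, 60.6, 66.5, 79.1, 93.3, 97.1.
The total first reaches 45 DD on day 6.

day 6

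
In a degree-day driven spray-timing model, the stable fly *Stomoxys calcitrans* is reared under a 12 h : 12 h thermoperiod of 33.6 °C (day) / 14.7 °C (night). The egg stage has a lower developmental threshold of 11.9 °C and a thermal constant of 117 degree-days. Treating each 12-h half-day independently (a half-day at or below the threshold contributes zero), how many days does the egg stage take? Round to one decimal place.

Day half: max(0, 33.6 − 11.9) × 0.5 = 21.7 × 0.5 = 10.85 DD.
Night half: max(0, 14.7 − 11.9) × 0.5 = 2.8 × 0.5 = 1.40 DD.
Per 24 h: 12.25 DD/day.
Duration = 117 / 12.25 = 9.551 ≈ 9.6 days.

9.6 days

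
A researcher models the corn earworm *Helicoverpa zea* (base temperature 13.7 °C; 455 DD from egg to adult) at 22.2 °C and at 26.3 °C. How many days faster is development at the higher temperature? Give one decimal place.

At 22.2 °C: 455 / (22.2 − 13.7) = 455 / 8.5 = 53.529 d.
At 26.3 °C: 455 / (26.3 − 13.7) = 455 / 12.6 = 36.111 d.
Difference = |53.529 − 36.111| = 17.418 ≈ 17.4 days.

17.4 days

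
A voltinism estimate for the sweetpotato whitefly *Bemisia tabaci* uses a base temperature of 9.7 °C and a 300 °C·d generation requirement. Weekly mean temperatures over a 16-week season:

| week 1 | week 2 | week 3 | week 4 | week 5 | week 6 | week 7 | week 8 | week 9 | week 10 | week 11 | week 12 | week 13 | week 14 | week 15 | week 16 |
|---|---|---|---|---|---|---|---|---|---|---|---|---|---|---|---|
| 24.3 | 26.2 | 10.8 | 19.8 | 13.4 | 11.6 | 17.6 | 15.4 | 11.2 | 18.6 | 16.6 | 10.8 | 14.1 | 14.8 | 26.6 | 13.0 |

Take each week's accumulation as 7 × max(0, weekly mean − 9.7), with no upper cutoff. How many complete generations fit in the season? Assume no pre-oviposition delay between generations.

2 generations

Weekly DD (7 × max(0, T̄ − 9.7)): 102.2, 115.5, 7.7, 70.7, 25.9, 13.3, 55.3, 39.9, 10.5, 62.3, 48.3, 7.7, 30.8, 35.7, 118.3, 23.1.
Season total = 767.2 DD.
Complete generations = ⌊767.2 / 300⌋ = 2.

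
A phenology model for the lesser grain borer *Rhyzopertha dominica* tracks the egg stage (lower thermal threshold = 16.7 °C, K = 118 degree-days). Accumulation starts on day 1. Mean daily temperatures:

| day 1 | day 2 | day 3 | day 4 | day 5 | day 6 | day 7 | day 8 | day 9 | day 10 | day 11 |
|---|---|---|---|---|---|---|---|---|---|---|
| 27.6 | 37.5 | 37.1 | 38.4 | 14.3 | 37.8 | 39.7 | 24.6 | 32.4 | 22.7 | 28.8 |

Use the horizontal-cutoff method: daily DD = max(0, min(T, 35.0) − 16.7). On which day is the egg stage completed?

day 9

Daily DD above 16.7 °C (capped at 18.3): 10.9, 18.3, 18.3, 18.3, 0.0, 18.3, 18.3, 7.9, 15.7, 6.0, 12.1.
Cumulative: 10.9, 29.2, 47.5, 65.8, 65.8, 84.1, 102.4, 110.3, 126.0, 132.0, 144.1.
The total first reaches 118 DD on day 9.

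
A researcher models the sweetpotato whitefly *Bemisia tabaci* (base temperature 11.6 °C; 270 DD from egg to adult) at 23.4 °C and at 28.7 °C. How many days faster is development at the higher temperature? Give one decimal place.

7.1 days

At 23.4 °C: 270 / (23.4 − 11.6) = 270 / 11.8 = 22.881 d.
At 28.7 °C: 270 / (28.7 − 11.6) = 270 / 17.1 = 15.789 d.
Difference = |22.881 − 15.789| = 7.092 ≈ 7.1 days.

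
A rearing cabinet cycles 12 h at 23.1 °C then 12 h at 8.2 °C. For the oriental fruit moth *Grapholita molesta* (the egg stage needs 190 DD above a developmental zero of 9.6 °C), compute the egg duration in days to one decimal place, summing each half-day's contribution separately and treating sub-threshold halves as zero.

28.1 days

Day half: max(0, 23.1 − 9.6) × 0.5 = 13.5 × 0.5 = 6.75 DD.
Night half: max(0, 8.2 − 9.6) × 0.5 = 0.0 × 0.5 = 0.00 DD.
Per 24 h: 6.75 DD/day.
Duration = 190 / 6.75 = 28.148 ≈ 28.1 days.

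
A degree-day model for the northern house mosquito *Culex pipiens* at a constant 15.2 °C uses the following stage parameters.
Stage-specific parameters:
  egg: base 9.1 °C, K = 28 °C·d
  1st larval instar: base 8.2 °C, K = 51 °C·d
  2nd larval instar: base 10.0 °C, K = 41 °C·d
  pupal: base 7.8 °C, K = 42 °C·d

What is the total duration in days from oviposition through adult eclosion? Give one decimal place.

25.4 days

egg: 28 / (15.2 − 9.1) = 28 / 6.1 = 4.590 d.
1st larval instar: 51 / (15.2 − 8.2) = 51 / 7.0 = 7.286 d.
2nd larval instar: 41 / (15.2 − 10.0) = 41 / 5.2 = 7.885 d.
pupal: 42 / (15.2 − 7.8) = 42 / 7.4 = 5.676 d.
Sum = 25.436 ≈ 25.4 days.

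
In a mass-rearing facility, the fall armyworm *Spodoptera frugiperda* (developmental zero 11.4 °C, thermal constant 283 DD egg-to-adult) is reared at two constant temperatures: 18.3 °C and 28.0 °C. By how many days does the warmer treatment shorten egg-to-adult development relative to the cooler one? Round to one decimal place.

At 18.3 °C: 283 / (18.3 − 11.4) = 283 / 6.9 = 41.014 d.
At 28.0 °C: 283 / (28.0 − 11.4) = 283 / 16.6 = 17.048 d.
Difference = |41.014 − 17.048| = 23.966 ≈ 24.0 days.

24.0 days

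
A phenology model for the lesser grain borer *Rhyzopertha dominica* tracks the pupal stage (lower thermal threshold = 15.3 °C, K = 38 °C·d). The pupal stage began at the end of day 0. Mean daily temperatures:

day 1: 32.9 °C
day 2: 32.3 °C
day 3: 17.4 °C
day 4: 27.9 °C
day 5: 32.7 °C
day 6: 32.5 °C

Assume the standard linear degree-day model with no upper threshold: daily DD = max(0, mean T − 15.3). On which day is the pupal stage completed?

Daily DD above 15.3 °C: 17.6, 17.0, 2.1, 12.6, 17.4, 17.2.
Cumulative: 17.6, 34.6, 36.7, 49.3, 66.7, 83.9.
The total first reaches 38 DD on day 4.

day 4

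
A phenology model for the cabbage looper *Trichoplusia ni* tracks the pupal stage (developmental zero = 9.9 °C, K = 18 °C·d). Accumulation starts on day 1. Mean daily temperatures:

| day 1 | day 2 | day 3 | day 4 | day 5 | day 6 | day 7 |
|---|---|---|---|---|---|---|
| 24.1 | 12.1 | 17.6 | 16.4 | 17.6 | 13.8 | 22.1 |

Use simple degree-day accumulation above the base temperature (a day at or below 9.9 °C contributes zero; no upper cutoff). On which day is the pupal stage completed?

day 3

Daily DD above 9.9 °C: 14.2, 2.2, 7.7, 6.5, 7.7, 3.9, 12.2.
Cumulative: 14.2, 16.4, 24.1, 30.6, 38.3, 42.2, 54.4.
The total first reaches 18 DD on day 3.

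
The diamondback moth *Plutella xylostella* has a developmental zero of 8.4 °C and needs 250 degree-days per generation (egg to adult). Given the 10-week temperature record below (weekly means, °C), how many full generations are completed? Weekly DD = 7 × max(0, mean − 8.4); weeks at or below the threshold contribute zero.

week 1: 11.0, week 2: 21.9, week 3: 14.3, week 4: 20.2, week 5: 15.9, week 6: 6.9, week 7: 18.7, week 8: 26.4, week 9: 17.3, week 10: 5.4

2 generations

Weekly DD (7 × max(0, T̄ − 8.4)): 18.2, 94.5, 41.3, 82.6, 52.5, 0.0, 72.1, 126.0, 62.3, 0.0.
Season total = 549.5 DD.
Complete generations = ⌊549.5 / 250⌋ = 2.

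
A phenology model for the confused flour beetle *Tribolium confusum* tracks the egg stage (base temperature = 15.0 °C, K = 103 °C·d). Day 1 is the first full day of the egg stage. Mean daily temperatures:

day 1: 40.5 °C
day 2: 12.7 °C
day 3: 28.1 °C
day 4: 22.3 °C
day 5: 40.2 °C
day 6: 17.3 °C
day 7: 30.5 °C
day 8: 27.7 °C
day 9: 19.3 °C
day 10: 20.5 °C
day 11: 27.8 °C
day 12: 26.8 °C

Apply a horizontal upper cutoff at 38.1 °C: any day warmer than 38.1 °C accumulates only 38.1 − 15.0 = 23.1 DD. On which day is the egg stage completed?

day 10

Daily DD above 15.0 °C (capped at 23.1): 23.1, 0.0, 13.1, 7.3, 23.1, 2.3, 15.5, 12.7, 4.3, 5.5, 12.8, 11.8.
Cumulative: 23.1, 23.1, 36.2, 43.5, 66.6, 68.9, 84.4, 97.1, 101.4, 106.9, 119.7, 131.5.
The total first reaches 103 DD on day 10.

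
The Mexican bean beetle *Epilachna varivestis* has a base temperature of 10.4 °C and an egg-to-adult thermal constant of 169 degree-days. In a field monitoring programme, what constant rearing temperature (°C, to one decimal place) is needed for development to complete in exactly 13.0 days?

Required daily accumulation = 169 / 13.0 = 13.000 DD/day.
T = T_base + 13.000 = 10.4 + 13.000 = 23.400 ≈ 23.4 °C.

23.4 °C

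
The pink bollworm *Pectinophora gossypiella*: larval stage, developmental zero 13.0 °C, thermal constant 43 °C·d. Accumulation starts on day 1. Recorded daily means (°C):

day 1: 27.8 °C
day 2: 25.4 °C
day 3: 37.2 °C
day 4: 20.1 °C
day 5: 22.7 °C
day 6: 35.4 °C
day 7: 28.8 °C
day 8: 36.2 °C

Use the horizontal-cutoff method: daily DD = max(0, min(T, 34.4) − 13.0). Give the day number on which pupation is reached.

day 3

Daily DD above 13.0 °C (capped at 21.4): 14.8, 12.4, 21.4, 7.1, 9.7, 21.4, 15.8, 21.4.
Cumulative: 14.8, 27.2, 48.6, 55.7, 65.4, 86.8, 102.6, 124.0.
The total first reaches 43 DD on day 3.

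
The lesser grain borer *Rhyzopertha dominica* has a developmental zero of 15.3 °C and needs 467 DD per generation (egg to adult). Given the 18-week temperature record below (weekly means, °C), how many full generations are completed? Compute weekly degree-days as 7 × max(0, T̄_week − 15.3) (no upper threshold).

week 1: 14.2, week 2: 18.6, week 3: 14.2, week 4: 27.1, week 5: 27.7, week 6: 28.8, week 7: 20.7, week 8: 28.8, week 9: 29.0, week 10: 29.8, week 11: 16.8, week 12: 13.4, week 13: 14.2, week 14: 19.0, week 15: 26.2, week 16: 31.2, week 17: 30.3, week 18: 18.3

Weekly DD (7 × max(0, T̄ − 15.3)): 0.0, 23.1, 0.0, 82.6, 86.8, 94.5, 37.8, 94.5, 95.9, 101.5, 10.5, 0.0, 0.0, 25.9, 76.3, 111.3, 105.0, 21.0.
Season total = 966.7 DD.
Complete generations = ⌊966.7 / 467⌋ = 2.

2 generations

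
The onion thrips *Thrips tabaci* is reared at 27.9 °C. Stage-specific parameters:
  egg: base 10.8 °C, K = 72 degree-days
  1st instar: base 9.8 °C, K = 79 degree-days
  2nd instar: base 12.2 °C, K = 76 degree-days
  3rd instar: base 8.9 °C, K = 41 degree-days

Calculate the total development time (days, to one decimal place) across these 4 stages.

15.6 days

egg: 72 / (27.9 − 10.8) = 72 / 17.1 = 4.211 d.
1st instar: 79 / (27.9 − 9.8) = 79 / 18.1 = 4.365 d.
2nd instar: 76 / (27.9 − 12.2) = 76 / 15.7 = 4.841 d.
3rd instar: 41 / (27.9 − 8.9) = 41 / 19.0 = 2.158 d.
Sum = 15.574 ≈ 15.6 days.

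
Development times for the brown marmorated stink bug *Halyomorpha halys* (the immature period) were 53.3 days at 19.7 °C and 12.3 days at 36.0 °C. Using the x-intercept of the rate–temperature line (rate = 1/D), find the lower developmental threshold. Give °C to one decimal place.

Equal thermal constants: D₁(T₁ − T_b) = D₂(T₂ − T_b).
53.3·(19.7 − T_b) = 12.3·(36.0 − T_b)
T_b = (53.3·19.7 − 12.3·36.0) / (53.3 − 12.3) = 607.21 / 41.0 = 14.810 °C ≈ 14.8 °C.

14.8 °C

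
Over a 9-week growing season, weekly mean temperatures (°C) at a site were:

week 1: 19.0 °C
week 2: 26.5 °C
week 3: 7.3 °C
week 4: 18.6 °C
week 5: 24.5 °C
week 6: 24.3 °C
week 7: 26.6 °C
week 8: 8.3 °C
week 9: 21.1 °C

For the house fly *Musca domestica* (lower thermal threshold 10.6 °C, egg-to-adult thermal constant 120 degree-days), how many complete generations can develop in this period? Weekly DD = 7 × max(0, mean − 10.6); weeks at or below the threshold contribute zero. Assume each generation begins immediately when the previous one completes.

5 generations

Weekly DD (7 × max(0, T̄ − 10.6)): 58.8, 111.3, 0.0, 56.0, 97.3, 95.9, 112.0, 0.0, 73.5.
Season total = 604.8 DD.
Complete generations = ⌊604.8 / 120⌋ = 5.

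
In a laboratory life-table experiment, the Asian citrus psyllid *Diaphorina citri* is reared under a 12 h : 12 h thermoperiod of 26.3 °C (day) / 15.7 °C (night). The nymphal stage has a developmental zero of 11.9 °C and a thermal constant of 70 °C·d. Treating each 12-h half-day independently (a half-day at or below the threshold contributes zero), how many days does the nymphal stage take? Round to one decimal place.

Day half: max(0, 26.3 − 11.9) × 0.5 = 14.4 × 0.5 = 7.20 DD.
Night half: max(0, 15.7 − 11.9) × 0.5 = 3.8 × 0.5 = 1.90 DD.
Per 24 h: 9.10 DD/day.
Duration = 70 / 9.10 = 7.692 ≈ 7.7 days.

7.7 days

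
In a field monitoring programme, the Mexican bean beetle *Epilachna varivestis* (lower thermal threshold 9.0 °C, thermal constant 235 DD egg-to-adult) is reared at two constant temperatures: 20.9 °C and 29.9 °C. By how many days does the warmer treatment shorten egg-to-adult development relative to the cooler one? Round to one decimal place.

8.5 days

At 20.9 °C: 235 / (20.9 − 9.0) = 235 / 11.9 = 19.748 d.
At 29.9 °C: 235 / (29.9 − 9.0) = 235 / 20.9 = 11.244 d.
Difference = |19.748 − 11.244| = 8.504 ≈ 8.5 days.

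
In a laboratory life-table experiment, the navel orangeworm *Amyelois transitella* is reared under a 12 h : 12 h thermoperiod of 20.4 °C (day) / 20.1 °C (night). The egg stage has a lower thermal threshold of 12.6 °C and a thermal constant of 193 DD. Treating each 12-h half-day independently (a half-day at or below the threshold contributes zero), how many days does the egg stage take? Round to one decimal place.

25.2 days

Day half: max(0, 20.4 − 12.6) × 0.5 = 7.8 × 0.5 = 3.90 DD.
Night half: max(0, 20.1 − 12.6) × 0.5 = 7.5 × 0.5 = 3.75 DD.
Per 24 h: 7.65 DD/day.
Duration = 193 / 7.65 = 25.229 ≈ 25.2 days.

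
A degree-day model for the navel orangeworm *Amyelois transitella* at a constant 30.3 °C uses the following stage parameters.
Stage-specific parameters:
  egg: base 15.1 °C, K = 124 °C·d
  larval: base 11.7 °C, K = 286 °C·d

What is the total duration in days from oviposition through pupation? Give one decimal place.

23.5 days

egg: 124 / (30.3 − 15.1) = 124 / 15.2 = 8.158 d.
larval: 286 / (30.3 − 11.7) = 286 / 18.6 = 15.376 d.
Sum = 23.534 ≈ 23.5 days.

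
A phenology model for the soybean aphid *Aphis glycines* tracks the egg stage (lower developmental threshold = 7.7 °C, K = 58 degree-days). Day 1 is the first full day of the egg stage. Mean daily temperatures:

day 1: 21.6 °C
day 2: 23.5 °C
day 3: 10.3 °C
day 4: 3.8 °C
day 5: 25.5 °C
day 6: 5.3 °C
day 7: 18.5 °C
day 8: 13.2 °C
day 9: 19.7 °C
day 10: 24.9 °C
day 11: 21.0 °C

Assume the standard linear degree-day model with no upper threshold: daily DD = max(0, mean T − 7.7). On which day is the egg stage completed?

day 7

Daily DD above 7.7 °C: 13.9, 15.8, 2.6, 0.0, 17.8, 0.0, 10.8, 5.5, 12.0, 17.2, 13.3.
Cumulative: 13.9, 29.7, 32.3, 32.3, 50.1, 50.1, 60.9, 66.4, 78.4, 95.6, 108.9.
The total first reaches 58 DD on day 7.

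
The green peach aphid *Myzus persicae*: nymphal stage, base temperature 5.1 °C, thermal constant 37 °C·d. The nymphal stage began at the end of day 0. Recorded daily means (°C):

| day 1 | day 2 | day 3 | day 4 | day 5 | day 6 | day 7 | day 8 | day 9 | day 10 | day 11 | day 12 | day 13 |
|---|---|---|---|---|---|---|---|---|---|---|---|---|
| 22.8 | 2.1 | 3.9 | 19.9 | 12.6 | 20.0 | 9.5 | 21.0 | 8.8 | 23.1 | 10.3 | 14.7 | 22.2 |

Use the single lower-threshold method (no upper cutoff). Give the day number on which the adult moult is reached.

Daily DD above 5.1 °C: 17.7, 0.0, 0.0, 14.8, 7.5, 14.9, 4.4, 15.9, 3.7, 18.0, 5.2, 9.6, 17.1.
Cumulative: 17.7, 17.7, 17.7, 32.5, 40.0, 54.9, 59.3, 75.2, 78.9, 96.9, 102.1, 111.7, 128.8.
The total first reaches 37 DD on day 5.

day 5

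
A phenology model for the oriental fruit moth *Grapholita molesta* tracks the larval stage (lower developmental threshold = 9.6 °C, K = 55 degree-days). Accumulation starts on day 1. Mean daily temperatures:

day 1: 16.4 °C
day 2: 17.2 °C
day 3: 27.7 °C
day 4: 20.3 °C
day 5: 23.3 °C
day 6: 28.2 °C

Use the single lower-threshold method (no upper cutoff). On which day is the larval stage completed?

day 5

Daily DD above 9.6 °C: 6.8, 7.6, 18.1, 10.7, 13.7, 18.6.
Cumulative: 6.8, 14.4, 32.5, 43.2, 56.9, 75.5.
The total first reaches 55 DD on day 5.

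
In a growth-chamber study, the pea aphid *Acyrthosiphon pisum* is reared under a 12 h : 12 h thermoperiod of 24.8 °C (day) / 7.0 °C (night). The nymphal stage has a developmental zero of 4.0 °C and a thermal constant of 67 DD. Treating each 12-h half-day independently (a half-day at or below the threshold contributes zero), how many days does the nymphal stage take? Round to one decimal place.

Day half: max(0, 24.8 − 4.0) × 0.5 = 20.8 × 0.5 = 10.40 DD.
Night half: max(0, 7.0 − 4.0) × 0.5 = 3.0 × 0.5 = 1.50 DD.
Per 24 h: 11.90 DD/day.
Duration = 67 / 11.90 = 5.630 ≈ 5.6 days.

5.6 days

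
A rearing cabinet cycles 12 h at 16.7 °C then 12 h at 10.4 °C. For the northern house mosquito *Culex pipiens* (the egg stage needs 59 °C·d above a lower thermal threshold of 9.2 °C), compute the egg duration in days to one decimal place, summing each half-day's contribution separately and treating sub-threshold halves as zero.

13.6 days

Day half: max(0, 16.7 − 9.2) × 0.5 = 7.5 × 0.5 = 3.75 DD.
Night half: max(0, 10.4 − 9.2) × 0.5 = 1.2 × 0.5 = 0.60 DD.
Per 24 h: 4.35 DD/day.
Duration = 59 / 4.35 = 13.563 ≈ 13.6 days.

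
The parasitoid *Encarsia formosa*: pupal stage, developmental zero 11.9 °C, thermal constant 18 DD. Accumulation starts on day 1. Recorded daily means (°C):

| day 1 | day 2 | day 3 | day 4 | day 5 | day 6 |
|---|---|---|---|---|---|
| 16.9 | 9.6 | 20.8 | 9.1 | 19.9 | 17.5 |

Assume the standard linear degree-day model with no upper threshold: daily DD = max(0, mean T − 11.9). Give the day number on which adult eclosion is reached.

Daily DD above 11.9 °C: 5.0, 0.0, 8.9, 0.0, 8.0, 5.6.
Cumulative: 5.0, 5.0, 13.9, 13.9, 21.9, 27.5.
The total first reaches 18 DD on day 5.

day 5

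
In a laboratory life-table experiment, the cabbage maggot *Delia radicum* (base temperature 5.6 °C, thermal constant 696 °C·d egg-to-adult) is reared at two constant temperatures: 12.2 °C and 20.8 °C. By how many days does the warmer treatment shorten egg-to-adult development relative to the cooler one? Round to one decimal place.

At 12.2 °C: 696 / (12.2 − 5.6) = 696 / 6.6 = 105.455 d.
At 20.8 °C: 696 / (20.8 − 5.6) = 696 / 15.2 = 45.789 d.
Difference = |105.455 − 45.789| = 59.665 ≈ 59.7 days.

59.7 days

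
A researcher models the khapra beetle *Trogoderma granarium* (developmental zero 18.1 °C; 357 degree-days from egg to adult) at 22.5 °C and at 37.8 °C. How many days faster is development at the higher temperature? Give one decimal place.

At 22.5 °C: 357 / (22.5 − 18.1) = 357 / 4.4 = 81.136 d.
At 37.8 °C: 357 / (37.8 − 18.1) = 357 / 19.7 = 18.122 d.
Difference = |81.136 − 18.122| = 63.015 ≈ 63.0 days.

63.0 days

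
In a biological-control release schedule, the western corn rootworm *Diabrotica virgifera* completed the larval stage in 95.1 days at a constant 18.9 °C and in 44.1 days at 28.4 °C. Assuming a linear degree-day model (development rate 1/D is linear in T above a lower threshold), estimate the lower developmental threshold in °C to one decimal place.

Under the model K = D·(T − T_b), so D₁·(T₁ − T_b) = D₂·(T₂ − T_b).
95.1·(18.9 − T_b) = 44.1·(28.4 − T_b)
T_b = (95.1·18.9 − 44.1·28.4) / (95.1 − 44.1) = 544.95 / 51.0 = 10.685 °C ≈ 10.7 °C.

10.7 °C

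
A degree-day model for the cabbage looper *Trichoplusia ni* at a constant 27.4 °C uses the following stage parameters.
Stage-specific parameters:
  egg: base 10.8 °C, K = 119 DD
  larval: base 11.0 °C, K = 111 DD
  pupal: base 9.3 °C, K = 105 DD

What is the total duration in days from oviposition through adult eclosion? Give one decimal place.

egg: 119 / (27.4 − 10.8) = 119 / 16.6 = 7.169 d.
larval: 111 / (27.4 − 11.0) = 111 / 16.4 = 6.768 d.
pupal: 105 / (27.4 − 9.3) = 105 / 18.1 = 5.801 d.
Sum = 19.738 ≈ 19.7 days.

19.7 days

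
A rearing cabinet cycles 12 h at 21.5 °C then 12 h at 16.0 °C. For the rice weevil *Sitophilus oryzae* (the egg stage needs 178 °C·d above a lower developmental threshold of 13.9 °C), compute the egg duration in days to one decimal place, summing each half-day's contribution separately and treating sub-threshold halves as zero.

Day half: max(0, 21.5 − 13.9) × 0.5 = 7.6 × 0.5 = 3.80 DD.
Night half: max(0, 16.0 − 13.9) × 0.5 = 2.1 × 0.5 = 1.05 DD.
Per 24 h: 4.85 DD/day.
Duration = 178 / 4.85 = 36.701 ≈ 36.7 days.

36.7 days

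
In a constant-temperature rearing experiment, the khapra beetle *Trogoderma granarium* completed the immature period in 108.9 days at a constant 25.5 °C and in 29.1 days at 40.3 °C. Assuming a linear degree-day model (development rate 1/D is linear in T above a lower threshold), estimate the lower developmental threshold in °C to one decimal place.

20.1 °C

Linear rate model ⇒ the product D·(T − T_b) is constant across temperatures.
108.9·(25.5 − T_b) = 29.1·(40.3 − T_b)
T_b = (108.9·25.5 − 29.1·40.3) / (108.9 − 29.1) = 1604.22 / 79.8 = 20.103 °C ≈ 20.1 °C.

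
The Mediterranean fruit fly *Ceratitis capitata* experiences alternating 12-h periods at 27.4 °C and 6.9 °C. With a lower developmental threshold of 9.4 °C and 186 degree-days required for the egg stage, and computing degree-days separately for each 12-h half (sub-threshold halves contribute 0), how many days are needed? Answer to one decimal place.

Day half: max(0, 27.4 − 9.4) × 0.5 = 18.0 × 0.5 = 9.00 DD.
Night half: max(0, 6.9 − 9.4) × 0.5 = 0.0 × 0.5 = 0.00 DD.
Per 24 h: 9.00 DD/day.
Duration = 186 / 9.00 = 20.667 ≈ 20.7 days.

20.7 days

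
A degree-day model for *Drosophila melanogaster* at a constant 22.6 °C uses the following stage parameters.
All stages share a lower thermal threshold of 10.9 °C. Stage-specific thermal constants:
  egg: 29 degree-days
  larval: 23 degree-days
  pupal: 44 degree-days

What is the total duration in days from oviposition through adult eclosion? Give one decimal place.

Daily accumulation at 22.6 °C = 22.6 − 10.9 = 11.7 DD/day.
Total K = 29 + 23 + 44 = 96 DD.
Total duration = 96 / 11.7 = 8.205 ≈ 8.2 days.

8.2 days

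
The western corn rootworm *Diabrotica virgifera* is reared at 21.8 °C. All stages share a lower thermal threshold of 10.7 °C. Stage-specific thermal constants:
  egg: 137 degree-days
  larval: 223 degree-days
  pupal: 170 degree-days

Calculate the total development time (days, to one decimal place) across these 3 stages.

Daily accumulation at 21.8 °C = 21.8 − 10.7 = 11.1 DD/day.
Total K = 137 + 223 + 170 = 530 DD.
Total duration = 530 / 11.1 = 47.748 ≈ 47.7 days.

47.7 days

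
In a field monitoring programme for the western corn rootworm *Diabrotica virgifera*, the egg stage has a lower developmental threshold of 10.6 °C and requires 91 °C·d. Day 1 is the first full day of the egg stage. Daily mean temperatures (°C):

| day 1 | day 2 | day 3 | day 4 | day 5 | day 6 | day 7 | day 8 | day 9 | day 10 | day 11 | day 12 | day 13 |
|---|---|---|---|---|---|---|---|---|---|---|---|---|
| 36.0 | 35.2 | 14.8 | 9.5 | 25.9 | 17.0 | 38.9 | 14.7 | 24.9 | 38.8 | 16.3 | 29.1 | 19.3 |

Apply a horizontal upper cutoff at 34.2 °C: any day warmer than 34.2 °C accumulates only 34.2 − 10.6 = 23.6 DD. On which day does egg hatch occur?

Daily DD above 10.6 °C (capped at 23.6): 23.6, 23.6, 4.2, 0.0, 15.3, 6.4, 23.6, 4.1, 14.3, 23.6, 5.7, 18.5, 8.7.
Cumulative: 23.6, 47.2, 51.4, 51.4, 66.7, 73.1, 96.7, 100.8, 115.1, 138.7, 144.4, 162.9, 171.6.
The total first reaches 91 DD on day 7.

day 7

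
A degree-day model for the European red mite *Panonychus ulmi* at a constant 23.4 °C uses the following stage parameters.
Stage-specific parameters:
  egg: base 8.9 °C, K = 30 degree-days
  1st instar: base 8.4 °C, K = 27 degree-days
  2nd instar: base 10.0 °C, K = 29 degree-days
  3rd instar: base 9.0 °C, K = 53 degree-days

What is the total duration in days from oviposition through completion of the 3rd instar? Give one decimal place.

9.7 days

egg: 30 / (23.4 − 8.9) = 30 / 14.5 = 2.069 d.
1st instar: 27 / (23.4 − 8.4) = 27 / 15.0 = 1.800 d.
2nd instar: 29 / (23.4 − 10.0) = 29 / 13.4 = 2.164 d.
3rd instar: 53 / (23.4 − 9.0) = 53 / 14.4 = 3.681 d.
Sum = 9.714 ≈ 9.7 days.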